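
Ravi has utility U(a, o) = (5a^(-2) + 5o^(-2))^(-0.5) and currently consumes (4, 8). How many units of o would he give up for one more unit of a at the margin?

MRS = 8

For CES with ρ = -2, MRS = (o/a)^3.
At (4, 8): MRS = 8.
That is, one extra unit of a is worth 8 units of o at the margin.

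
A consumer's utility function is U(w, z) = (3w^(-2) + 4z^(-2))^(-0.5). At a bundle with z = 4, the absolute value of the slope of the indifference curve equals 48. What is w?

For CES with ρ = -2, MRS = (3/4)·(z/w)^3.
Setting (3/4)·(4/w)^3 = 48 gives (4/w)^3 = 64, so 4/w = 4 and w = 1.

w = 1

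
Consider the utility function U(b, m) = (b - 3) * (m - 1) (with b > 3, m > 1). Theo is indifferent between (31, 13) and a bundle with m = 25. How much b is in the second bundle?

U(31, 13) = 336.
Set U(b, 25) = 336 and solve.
With m = 25: (25 − 1) = 24, so (b − 3) = 336/24 = 14.
So b = 3 + 14 = 17.
Check: U(17, 25) = 336.

b = 17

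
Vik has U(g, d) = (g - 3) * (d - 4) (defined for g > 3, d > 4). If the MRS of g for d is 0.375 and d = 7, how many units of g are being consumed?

g = 11

MU_g = (d−4), MU_d = (g−3).
MRS = (d−4)/(g−3).
Substitute d = 7: MRS = 3/(g − 3). Setting this equal to 0.375 gives g − 3 = 3/0.375 = 8, so g = 11.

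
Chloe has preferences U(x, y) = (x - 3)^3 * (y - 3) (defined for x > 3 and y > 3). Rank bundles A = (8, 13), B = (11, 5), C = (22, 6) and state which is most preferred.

Evaluate utility at each bundle:
U(A) = 1250.
U(B) = 1024.
U(C) = 20577.
Highest utility is C, so C ≻ A ≻ B.

Bundle C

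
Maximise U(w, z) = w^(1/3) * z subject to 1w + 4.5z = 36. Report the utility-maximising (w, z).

w* = 9, z* = 6

MU_w = 1/3·w^(-2/3)·z and MU_z = w^(1/3).
MRS = MU_w/MU_z = (1/3)·z/w.
Tangency: set MRS = p_w/p_z = 1/4.5 = 2/9.
So (1/3)·z/w = 2/9, i.e. z = (2/3)·w.
Substitute into the budget 1·w + 4.5·z = 36: 4·w = 36, so w* = 9.
Then z* = (2/3)·9 = 6.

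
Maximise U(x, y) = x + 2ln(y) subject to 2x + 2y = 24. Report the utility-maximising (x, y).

MU_x = 1, MU_y = 2/y.
MRS = 1 ÷ (2/y).
Tangency: set MRS = p_x/p_y = 2/2 = 1.
MRS depends only on y: 0.5·y = 1 ⇒ y* = 1/0.5 = 2.
From the budget, 2·x = 24 − 2·2 = 20, so x* = 10.

x* = 10, y* = 2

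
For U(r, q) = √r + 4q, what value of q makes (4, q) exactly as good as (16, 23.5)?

q = 24

U(16, 23.5) = 98.
Set U(4, q) = 98 and solve.
With r = 4: √4 = 2, so 4q = 98 − 2 = 96 and q = 24.
Check: U(4, 24) = 98.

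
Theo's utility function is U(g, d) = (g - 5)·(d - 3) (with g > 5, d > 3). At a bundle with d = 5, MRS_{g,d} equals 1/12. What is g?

MU_g = (d−3), MU_d = (g−5).
MRS = (d−3)/(g−5).
Substitute d = 5: MRS = 2/(g − 5). Setting this equal to 1/12 gives g − 5 = 2/(1/12) = 24, so g = 29.

g = 29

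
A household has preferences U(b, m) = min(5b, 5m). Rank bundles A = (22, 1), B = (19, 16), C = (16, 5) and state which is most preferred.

Bundle B

Evaluate utility at each bundle:
U(A) = 5.
U(B) = 80.
U(C) = 25.
Highest utility is B, so B ≻ C ≻ A.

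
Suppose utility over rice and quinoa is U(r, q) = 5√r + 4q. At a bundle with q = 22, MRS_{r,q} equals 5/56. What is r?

MU_r = 5/(2√r), MU_q = 4.
MRS = 5/(2√r) ÷ 4.
MRS depends only on r: 0.625/√r = 5/56 ⇒ √r = 0.625/(5/56) = 7 ⇒ r = 49.

r = 49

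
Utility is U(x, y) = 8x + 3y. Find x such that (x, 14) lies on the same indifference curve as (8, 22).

U(8, 22) = 130.
Set U(x, 14) = 130 and solve.
8x + 3·14 = 130 ⇒ 8x = 88 ⇒ x = 11.
Check: U(11, 14) = 130.

x = 11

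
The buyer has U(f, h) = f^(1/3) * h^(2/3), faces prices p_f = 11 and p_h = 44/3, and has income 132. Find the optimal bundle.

MU_f = 1/3·f^(-2/3)·h^(2/3) and MU_h = 2/3·f^(1/3)·h^(-1/3).
MRS = MU_f/MU_h = (0.5)·h/f.
Tangency: set MRS = p_f/p_h = 11/(44/3) = 0.75.
So (0.5)·h/f = 0.75, i.e. h = 1.5·f.
Substitute into the budget 11·f + (44/3)·h = 132: 33·f = 132, so f* = 4.
Then h* = 1.5·4 = 6.

f* = 4, h* = 6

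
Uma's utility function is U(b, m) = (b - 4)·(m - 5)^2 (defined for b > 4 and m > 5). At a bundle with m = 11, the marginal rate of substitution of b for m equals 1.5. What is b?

MU_b = (m−5)^2, MU_m = 2·(b−4)·(m−5).
MRS = (1/2)·(m−5)/(b−4).
Substitute m = 11: MRS = 3/(b − 4). Setting this equal to 1.5 gives b − 4 = 3/1.5 = 2, so b = 6.

b = 6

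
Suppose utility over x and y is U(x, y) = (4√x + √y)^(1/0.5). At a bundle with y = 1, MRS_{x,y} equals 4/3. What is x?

For CES with ρ = 0.5, MRS = (4/1)·√(y/x).
Setting (4/1)·√(1/x) = 4/3 gives √(1/x) = 1/3, so 1/x = 1/9 and x = 9.

x = 9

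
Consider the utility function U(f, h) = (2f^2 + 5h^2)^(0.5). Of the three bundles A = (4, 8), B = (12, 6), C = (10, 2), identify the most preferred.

Evaluate utility at each bundle:
U(A) = 18.762.
U(B) = 21.633.
U(C) = 14.832.
Highest utility is B, so B ≻ A ≻ C.

Bundle B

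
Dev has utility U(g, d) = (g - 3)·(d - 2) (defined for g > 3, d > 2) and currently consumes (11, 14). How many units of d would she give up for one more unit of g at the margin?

MRS = 1.5

MU_g = (d−2), MU_d = (g−3).
MRS = (d−2)/(g−3).
At (11, 14): MRS = 1.5.
That is, one extra unit of g is worth 1.5 units of d at the margin.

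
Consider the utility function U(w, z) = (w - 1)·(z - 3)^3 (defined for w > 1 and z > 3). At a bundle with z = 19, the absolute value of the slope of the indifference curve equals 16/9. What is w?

w = 4

MU_w = (z−3)^3, MU_z = 3·(w−1)·(z−3)^2.
MRS = (1/3)·(z−3)/(w−1).
Substitute z = 19: MRS = (16/3)/(w − 1). Setting this equal to 16/9 gives w − 1 = (16/3)/(16/9) = 3, so w = 4.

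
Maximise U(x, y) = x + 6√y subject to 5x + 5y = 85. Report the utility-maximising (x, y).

MU_x = 1, MU_y = 6/(2√y).
MRS = 1 ÷ (6/(2√y)).
Tangency: set MRS = p_x/p_y = 5/5 = 1.
MRS depends only on y: (1/3)·√y = 1 ⇒ √y = 1/(1/3) = 3 ⇒ y* = 9.
From the budget, 5·x = 85 − 5·9 = 40, so x* = 8.

x* = 8, y* = 9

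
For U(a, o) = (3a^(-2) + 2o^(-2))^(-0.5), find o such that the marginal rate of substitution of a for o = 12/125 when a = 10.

For CES with ρ = -2, MRS = (3/2)·(o/a)^3.
Setting (3/2)·(o/10)^3 = 12/125 gives (o/10)^3 = 8/125, so o/10 = 0.4 and o = 4.

o = 4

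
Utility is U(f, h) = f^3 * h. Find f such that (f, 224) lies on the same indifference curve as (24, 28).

f = 12

U(24, 28) = 387072.
Set U(f, 224) = 387072 and solve.
With h = 224: f^3 = 387072/224 = 1728; taking the cube root, f = 12.
Check: U(12, 224) = 387072.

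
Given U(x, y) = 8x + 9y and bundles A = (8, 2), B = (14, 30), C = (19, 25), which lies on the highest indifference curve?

Evaluate utility at each bundle:
U(A) = 82.
U(B) = 382.
U(C) = 377.
Highest utility is B, so B ≻ C ≻ A.

Bundle B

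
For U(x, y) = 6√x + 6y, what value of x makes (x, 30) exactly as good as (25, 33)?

U(25, 33) = 228.
Set U(x, 30) = 228 and solve.
With y = 30: 6√x = 228 − 6·30 = 48, so √x = 8 and x = 64.
Check: U(64, 30) = 228.

x = 64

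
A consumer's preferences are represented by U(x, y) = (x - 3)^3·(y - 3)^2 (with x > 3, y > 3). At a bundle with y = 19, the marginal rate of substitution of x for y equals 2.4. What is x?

x = 13

MU_x = 3·(x−3)^2·(y−3)^2, MU_y = 2·(x−3)^3·(y−3).
MRS = (3/2)·(y−3)/(x−3).
Substitute y = 19: MRS = 24/(x − 3). Setting this equal to 2.4 gives x − 3 = 24/2.4 = 10, so x = 13.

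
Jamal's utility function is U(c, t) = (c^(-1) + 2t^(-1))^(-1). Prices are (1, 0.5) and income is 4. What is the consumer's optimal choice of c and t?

c* = 2, t* = 4

For CES with ρ = -1, MRS = (1/2)·(t/c)^2.
Tangency: set MRS = p_c/p_t = 1/0.5 = 2.
So (t/c)^2 = 4; taking the square root, t/c = 2, i.e. t = 2·c.
Substitute into the budget 1·c + 0.5·t = 4: 2·c = 4, so c* = 2 and t* = 2·2 = 4.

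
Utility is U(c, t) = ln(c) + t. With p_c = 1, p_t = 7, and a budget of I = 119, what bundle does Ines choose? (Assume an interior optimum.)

MU_c = 1/c, MU_t = 1.
MRS = 1/c ÷ 1.
Tangency: set MRS = p_c/p_t = 1/7.
MRS depends only on c: 1/c = 1/7 ⇒ c* = 1/(1/7) = 7.
From the budget, 7·t = 119 − 1·7 = 112, so t* = 16.

c* = 7, t* = 16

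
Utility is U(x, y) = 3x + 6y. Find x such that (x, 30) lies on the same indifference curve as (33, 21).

U(33, 21) = 225.
Set U(x, 30) = 225 and solve.
3x + 6·30 = 225 ⇒ 3x = 45 ⇒ x = 15.
Check: U(15, 30) = 225.

x = 15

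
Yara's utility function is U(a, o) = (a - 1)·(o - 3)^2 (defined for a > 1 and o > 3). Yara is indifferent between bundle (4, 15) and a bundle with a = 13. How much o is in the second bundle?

o = 9

U(4, 15) = 432.
Set U(13, o) = 432 and solve.
With a = 13: (13 − 1) = 12, so (o − 3)^2 = 432/12 = 36.
Taking the square root (with o > 3): o − 3 = 6, so o = 9.
Check: U(13, 9) = 432.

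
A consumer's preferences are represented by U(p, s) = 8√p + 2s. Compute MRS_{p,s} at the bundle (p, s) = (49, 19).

MRS = 2/7

MU_p = 8/(2√p), MU_s = 2.
MRS = 8/(2√p) ÷ 2.
At (49, 19): MRS = 2/7.
So at (49, 19) the consumer would give up 2/7 units of s for one more unit of p.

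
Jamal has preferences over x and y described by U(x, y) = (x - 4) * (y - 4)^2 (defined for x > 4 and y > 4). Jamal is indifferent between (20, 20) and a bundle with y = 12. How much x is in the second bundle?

U(20, 20) = 4096.
Set U(x, 12) = 4096 and solve.
With y = 12: (12 − 4)^2 = 64, so (x − 4) = 4096/64 = 64.
So x = 4 + 64 = 68.
Check: U(68, 12) = 4096.

x = 68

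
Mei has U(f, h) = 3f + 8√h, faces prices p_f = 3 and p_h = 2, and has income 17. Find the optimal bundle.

f* = 3, h* = 4

MU_f = 3, MU_h = 8/(2√h).
MRS = 3 ÷ (8/(2√h)).
Tangency: set MRS = p_f/p_h = 3/2 = 1.5.
MRS depends only on h: 0.75·√h = 1.5 ⇒ √h = 1.5/0.75 = 2 ⇒ h* = 4.
From the budget, 3·f = 17 − 2·4 = 9, so f* = 3.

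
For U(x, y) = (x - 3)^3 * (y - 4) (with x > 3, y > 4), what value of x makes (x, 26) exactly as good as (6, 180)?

x = 9

U(6, 180) = 4752.
Set U(x, 26) = 4752 and solve.
With y = 26: (26 − 4) = 22, so (x − 3)^3 = 4752/22 = 216.
Taking the cube root (with x > 3): x − 3 = 6, so x = 9.
Check: U(9, 26) = 4752.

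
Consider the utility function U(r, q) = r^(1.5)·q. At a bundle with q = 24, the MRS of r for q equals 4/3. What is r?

MU_r = 1.5·√r·q and MU_q = r^(1.5).
MRS = MU_r/MU_q = (1.5)·q/r.
Substitute q = 24: MRS = 36/r. Setting 36/r = 4/3 gives r = 36/(4/3) = 27.

r = 27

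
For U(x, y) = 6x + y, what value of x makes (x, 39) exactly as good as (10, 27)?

x = 8

U(10, 27) = 87.
Set U(x, 39) = 87 and solve.
6x + 39 = 87 ⇒ 6x = 48 ⇒ x = 8.
Check: U(8, 39) = 87.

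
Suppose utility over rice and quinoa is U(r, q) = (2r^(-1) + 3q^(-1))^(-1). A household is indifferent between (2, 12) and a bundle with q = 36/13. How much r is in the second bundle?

r = 12

U depends on (r, q) only through S = 2r^(-1) + 3q^(-1), so equal utility means equal S. At (2, 12): S = 1.25.
With q = 36/13: 3·(36/13)^(-1) = 13/12, so 2r^(-1) = 1.25 − 13/12 = 1/6, i.e. r^(-1) = 1/12.
Hence r = 1/(1/12) = 12.
Check: U(12, 36/13) = 0.8.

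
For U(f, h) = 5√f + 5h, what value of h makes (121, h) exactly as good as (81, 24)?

h = 22

U(81, 24) = 165.
Set U(121, h) = 165 and solve.
With f = 121: √121 = 11, so 5h = 165 − 5·11 = 110 and h = 22.
Check: U(121, 22) = 165.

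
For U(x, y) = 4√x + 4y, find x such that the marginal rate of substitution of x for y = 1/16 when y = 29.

x = 64

MU_x = 4/(2√x), MU_y = 4.
MRS = 4/(2√x) ÷ 4.
MRS depends only on x: 0.5/√x = 1/16 ⇒ √x = 0.5/(1/16) = 8 ⇒ x = 64.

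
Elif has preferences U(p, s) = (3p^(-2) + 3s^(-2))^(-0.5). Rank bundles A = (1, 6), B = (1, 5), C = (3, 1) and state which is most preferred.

Evaluate utility at each bundle:
U(A) = 0.569.
U(B) = 0.566.
U(C) = 0.548.
Highest utility is A, so A ≻ B ≻ C.

Bundle A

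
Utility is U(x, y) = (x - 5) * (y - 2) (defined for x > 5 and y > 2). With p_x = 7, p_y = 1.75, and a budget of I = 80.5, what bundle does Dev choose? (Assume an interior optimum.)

MU_x = (y−2), MU_y = (x−5).
MRS = (y−2)/(x−5).
Tangency: set MRS = p_x/p_y = 7/1.75 = 4.
So (y − 2)/(x − 5) = 4, i.e. (y − 2) = 4·(x − 5).
Rewrite the budget in excess-of-subsistence terms: 7·(x − 5) + 1.75·(y − 2) = 80.5 − 7·5 − 1.75·2 = 42.
Substituting, 14·(x − 5) = 42, so x − 5 = 3 and x* = 8.
Then y − 2 = 4·3 = 12, so y* = 14.

x* = 8, y* = 14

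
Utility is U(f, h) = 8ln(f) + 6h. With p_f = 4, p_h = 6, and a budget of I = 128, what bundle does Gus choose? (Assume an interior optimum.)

f* = 2, h* = 20

MU_f = 8/f, MU_h = 6.
MRS = 8/f ÷ 6.
Tangency: set MRS = p_f/p_h = 4/6 = 2/3.
MRS depends only on f: (4/3)/f = 2/3 ⇒ f* = (4/3)/(2/3) = 2.
From the budget, 6·h = 128 − 4·2 = 120, so h* = 20.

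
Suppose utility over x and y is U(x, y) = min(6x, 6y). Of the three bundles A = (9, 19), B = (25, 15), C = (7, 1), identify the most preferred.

Bundle B

Evaluate utility at each bundle:
U(A) = 54.
U(B) = 90.
U(C) = 6.
Highest utility is B, so B ≻ A ≻ C.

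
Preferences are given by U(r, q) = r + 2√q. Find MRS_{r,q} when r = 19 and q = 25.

MRS = 5

MU_r = 1, MU_q = 2/(2√q).
MRS = 1 ÷ (2/(2√q)).
At (19, 25): MRS = 5.
The indifference curve has slope −5 at this bundle.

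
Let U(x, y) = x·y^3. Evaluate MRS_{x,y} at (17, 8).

MRS = 8/51

MU_x = y^3 and MU_y = 3·x·y^2.
MRS = MU_x/MU_y = (1/3)·y/x.
At (17, 8): MRS = 8/51.
That is, one extra unit of x is worth 8/51 units of y at the margin.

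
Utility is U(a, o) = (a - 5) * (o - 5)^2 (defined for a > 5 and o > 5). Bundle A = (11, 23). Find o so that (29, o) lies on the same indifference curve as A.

U(11, 23) = 1944.
Set U(29, o) = 1944 and solve.
With a = 29: (29 − 5) = 24, so (o − 5)^2 = 1944/24 = 81.
Taking the square root (with o > 5): o − 5 = 9, so o = 14.
Check: U(29, 14) = 1944.

o = 14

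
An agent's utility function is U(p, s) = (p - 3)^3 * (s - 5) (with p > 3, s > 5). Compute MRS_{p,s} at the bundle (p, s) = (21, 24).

MRS = 19/6

MU_p = 3·(p−3)^2·(s−5), MU_s = (p−3)^3.
MRS = (3/1)·(s−5)/(p−3).
At (21, 24): MRS = 19/6.
The indifference curve has slope −19/6 at this bundle.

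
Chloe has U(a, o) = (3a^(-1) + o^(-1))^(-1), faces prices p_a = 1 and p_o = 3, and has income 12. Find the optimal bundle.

For CES with ρ = -1, MRS = (3/1)·(o/a)^2.
Tangency: set MRS = p_a/p_o = 1/3.
So (o/a)^2 = 1/9; taking the square root, o/a = 1/3, i.e. o = (1/3)·a.
Substitute into the budget 1·a + 3·o = 12: 2·a = 12, so a* = 6 and o* = (1/3)·6 = 2.

a* = 6, o* = 2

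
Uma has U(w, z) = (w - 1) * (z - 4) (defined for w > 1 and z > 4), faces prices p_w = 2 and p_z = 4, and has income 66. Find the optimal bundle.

w* = 13, z* = 10

MU_w = (z−4), MU_z = (w−1).
MRS = (z−4)/(w−1).
Tangency: set MRS = p_w/p_z = 2/4 = 0.5.
So (z − 4)/(w − 1) = 0.5, i.e. (z − 4) = 0.5·(w − 1).
Rewrite the budget in excess-of-subsistence terms: 2·(w − 1) + 4·(z − 4) = 66 − 2·1 − 4·4 = 48.
Substituting, 4·(w − 1) = 48, so w − 1 = 12 and w* = 13.
Then z − 4 = 0.5·12 = 6, so z* = 10.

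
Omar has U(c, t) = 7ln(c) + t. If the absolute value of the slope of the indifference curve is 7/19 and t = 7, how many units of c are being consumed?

MU_c = 7/c, MU_t = 1.
MRS = 7/c ÷ 1.
MRS depends only on c: 7/c = 7/19 ⇒ c = 7/(7/19) = 19.

c = 19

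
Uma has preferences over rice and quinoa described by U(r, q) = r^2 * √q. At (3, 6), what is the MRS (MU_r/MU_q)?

MU_r = 2·r·√q and MU_q = 0.5·r^2·q^(-0.5).
MRS = MU_r/MU_q = (4)·q/r.
At (3, 6): MRS = 8.
So at (3, 6) the consumer would give up 8 units of q for one more unit of r.

MRS = 8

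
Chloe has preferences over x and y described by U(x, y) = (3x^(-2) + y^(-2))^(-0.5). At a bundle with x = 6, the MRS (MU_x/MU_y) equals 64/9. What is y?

y = 8

For CES with ρ = -2, MRS = (3/1)·(y/x)^3.
Setting (3/1)·(y/6)^3 = 64/9 gives (y/6)^3 = 64/27, so y/6 = 4/3 and y = 8.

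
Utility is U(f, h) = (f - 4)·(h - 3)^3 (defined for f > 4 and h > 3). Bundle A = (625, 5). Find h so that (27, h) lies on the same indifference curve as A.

U(625, 5) = 4968.
Set U(27, h) = 4968 and solve.
With f = 27: (27 − 4) = 23, so (h − 3)^3 = 4968/23 = 216.
Taking the cube root (with h > 3): h − 3 = 6, so h = 9.
Check: U(27, 9) = 4968.

h = 9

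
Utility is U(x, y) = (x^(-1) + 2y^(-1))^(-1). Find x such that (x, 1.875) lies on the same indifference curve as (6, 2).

x = 10

U depends on (x, y) only through S = x^(-1) + 2y^(-1), so equal utility means equal S. At (6, 2): S = 7/6.
With y = 1.875: 2·1.875^(-1) = 16/15, so x^(-1) = 7/6 − 16/15 = 0.1.
Hence x = 1/0.1 = 10.
Check: U(10, 1.875) = 0.8571.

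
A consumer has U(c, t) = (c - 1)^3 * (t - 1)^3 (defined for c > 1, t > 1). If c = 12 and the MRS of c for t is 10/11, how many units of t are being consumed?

t = 11

MU_c = 3·(c−1)^2·(t−1)^3, MU_t = 3·(c−1)^3·(t−1)^2.
MRS = (t−1)/(c−1).
Substitute c = 12: MRS = (t − 1)/11. Setting this equal to 10/11 gives t − 1 = (10/11)·11 = 10, so t = 11.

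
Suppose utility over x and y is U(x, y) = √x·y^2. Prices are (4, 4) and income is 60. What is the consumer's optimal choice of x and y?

MU_x = 0.5·x^(-0.5)·y^2 and MU_y = 2·√x·y.
MRS = MU_x/MU_y = (0.25)·y/x.
Tangency: set MRS = p_x/p_y = 4/4 = 1.
So (0.25)·y/x = 1, i.e. y = 4·x.
Substitute into the budget 4·x + 4·y = 60: 20·x = 60, so x* = 3.
Then y* = 4·3 = 12.

x* = 3, y* = 12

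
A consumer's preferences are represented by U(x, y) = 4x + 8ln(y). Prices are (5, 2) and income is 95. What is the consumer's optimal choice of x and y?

MU_x = 4, MU_y = 8/y.
MRS = 4 ÷ (8/y).
Tangency: set MRS = p_x/p_y = 5/2 = 2.5.
MRS depends only on y: 0.5·y = 2.5 ⇒ y* = 2.5/0.5 = 5.
From the budget, 5·x = 95 − 2·5 = 85, so x* = 17.

x* = 17, y* = 5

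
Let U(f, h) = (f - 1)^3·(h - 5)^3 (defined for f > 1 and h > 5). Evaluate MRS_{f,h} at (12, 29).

MRS = 24/11

MU_f = 3·(f−1)^2·(h−5)^3, MU_h = 3·(f−1)^3·(h−5)^2.
MRS = (h−5)/(f−1).
At (12, 29): MRS = 24/11.
So at (12, 29) the consumer would give up 24/11 units of h for one more unit of f.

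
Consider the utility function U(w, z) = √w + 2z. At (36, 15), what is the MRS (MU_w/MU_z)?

MU_w = 1/(2√w), MU_z = 2.
MRS = 1/(2√w) ÷ 2.
At (36, 15): MRS = 1/24.
So at (36, 15) the consumer would give up 1/24 units of z for one more unit of w.

MRS = 1/24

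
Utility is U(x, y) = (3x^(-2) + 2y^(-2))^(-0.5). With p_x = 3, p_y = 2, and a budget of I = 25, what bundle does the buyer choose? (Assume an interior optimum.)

x* = 5, y* = 5

For CES with ρ = -2, MRS = (3/2)·(y/x)^3.
Tangency: set MRS = p_x/p_y = 3/2 = 1.5.
So (y/x)^3 = 1; taking the cube root, y/x = 1, i.e. y = x.
Substitute into the budget 3·x + 2·y = 25: 5·x = 25, so x* = 5 and y* = 5.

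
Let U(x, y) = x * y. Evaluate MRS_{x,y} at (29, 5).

MU_x = y and MU_y = x.
MRS = MU_x/MU_y = y/x.
At (29, 5): MRS = 5/29.
That is, one extra unit of x is worth 5/29 units of y at the margin.

MRS = 5/29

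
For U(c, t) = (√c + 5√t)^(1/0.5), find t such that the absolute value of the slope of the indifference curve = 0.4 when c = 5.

t = 20

For CES with ρ = 0.5, MRS = (1/5)·√(t/c).
Setting (1/5)·√(t/5) = 0.4 gives √(t/5) = 2, so t/5 = 4 and t = 20.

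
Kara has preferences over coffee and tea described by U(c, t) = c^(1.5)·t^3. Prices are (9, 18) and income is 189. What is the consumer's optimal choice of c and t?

MU_c = 1.5·√c·t^3 and MU_t = 3·c^(1.5)·t^2.
MRS = MU_c/MU_t = (0.5)·t/c.
Tangency: set MRS = p_c/p_t = 9/18 = 0.5.
So (0.5)·t/c = 0.5, i.e. t = c.
Substitute into the budget 9·c + 18·t = 189: 27·c = 189, so c* = 7.
Then t* = 7.

c* = 7, t* = 7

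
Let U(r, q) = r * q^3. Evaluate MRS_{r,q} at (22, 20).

MRS = 10/33

MU_r = q^3 and MU_q = 3·r·q^2.
MRS = MU_r/MU_q = (1/3)·q/r.
At (22, 20): MRS = 10/33.
That is, one extra unit of r is worth 10/33 units of q at the margin.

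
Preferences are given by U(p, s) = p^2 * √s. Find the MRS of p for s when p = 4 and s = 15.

MRS = 15

MU_p = 2·p·√s and MU_s = 0.5·p^2·s^(-0.5).
MRS = MU_p/MU_s = (4)·s/p.
At (4, 15): MRS = 15.
The indifference curve has slope −15 at this bundle.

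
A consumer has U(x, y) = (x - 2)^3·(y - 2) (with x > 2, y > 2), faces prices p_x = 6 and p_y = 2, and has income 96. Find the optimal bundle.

MU_x = 3·(x−2)^2·(y−2), MU_y = (x−2)^3.
MRS = (3/1)·(y−2)/(x−2).
Tangency: set MRS = p_x/p_y = 6/2 = 3.
So (3/1)·(y − 2)/(x − 2) = 3, i.e. (y − 2) = (x − 2).
Rewrite the budget in excess-of-subsistence terms: 6·(x − 2) + 2·(y − 2) = 96 − 6·2 − 2·2 = 80.
Substituting, 8·(x − 2) = 80, so x − 2 = 10 and x* = 12.
Then y − 2 = 10, so y* = 12.

x* = 12, y* = 12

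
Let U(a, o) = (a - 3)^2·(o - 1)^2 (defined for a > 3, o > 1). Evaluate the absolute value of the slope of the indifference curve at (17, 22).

MRS = 1.5

MU_a = 2·(a−3)·(o−1)^2, MU_o = 2·(a−3)^2·(o−1).
MRS = (o−1)/(a−3).
At (17, 22): MRS = 1.5.
The indifference curve has slope −1.5 at this bundle.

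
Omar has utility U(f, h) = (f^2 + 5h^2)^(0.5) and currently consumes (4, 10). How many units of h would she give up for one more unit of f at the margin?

For CES with ρ = 2, MRS = (1/5)·(h/f)^(-1).
At (4, 10): MRS = 2/25.
The indifference curve has slope −2/25 at this bundle.

MRS = 2/25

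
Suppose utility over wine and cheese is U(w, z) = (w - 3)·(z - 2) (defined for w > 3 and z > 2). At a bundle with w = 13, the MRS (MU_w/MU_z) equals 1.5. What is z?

z = 17

MU_w = (z−2), MU_z = (w−3).
MRS = (z−2)/(w−3).
Substitute w = 13: MRS = (z − 2)/10. Setting this equal to 1.5 gives z − 2 = 1.5·10 = 15, so z = 17.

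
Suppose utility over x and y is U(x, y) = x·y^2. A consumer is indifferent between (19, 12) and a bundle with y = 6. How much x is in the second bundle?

x = 76

U(19, 12) = 2736.
Set U(x, 6) = 2736 and solve.
With y = 6: 6^2 = 36, so x = 2736/36 = 76.
Check: U(76, 6) = 2736.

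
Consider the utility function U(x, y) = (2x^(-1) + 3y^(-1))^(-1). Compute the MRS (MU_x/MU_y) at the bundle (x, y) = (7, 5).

MRS = 50/147

For CES with ρ = -1, MRS = (2/3)·(y/x)^2.
At (7, 5): MRS = 50/147.
That is, one extra unit of x is worth 50/147 units of y at the margin.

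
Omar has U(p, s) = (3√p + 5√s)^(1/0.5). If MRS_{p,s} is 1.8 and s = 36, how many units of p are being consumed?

For CES with ρ = 0.5, MRS = (3/5)·√(s/p).
Setting (3/5)·√(36/p) = 1.8 gives √(36/p) = 3, so 36/p = 9 and p = 4.

p = 4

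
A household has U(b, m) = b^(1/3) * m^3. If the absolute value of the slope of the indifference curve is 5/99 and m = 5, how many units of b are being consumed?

b = 11

MU_b = 1/3·b^(-2/3)·m^3 and MU_m = 3·b^(1/3)·m^2.
MRS = MU_b/MU_m = (1/9)·m/b.
Substitute m = 5: MRS = (5/9)/b. Setting (5/9)/b = 5/99 gives b = (5/9)/(5/99) = 11.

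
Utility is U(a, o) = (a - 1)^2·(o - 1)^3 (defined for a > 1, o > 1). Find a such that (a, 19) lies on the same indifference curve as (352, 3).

U(352, 3) = 985608.
Set U(a, 19) = 985608 and solve.
With o = 19: (19 − 1)^3 = 5832, so (a − 1)^2 = 985608/5832 = 169.
Taking the square root (with a > 1): a − 1 = 13, so a = 14.
Check: U(14, 19) = 985608.

a = 14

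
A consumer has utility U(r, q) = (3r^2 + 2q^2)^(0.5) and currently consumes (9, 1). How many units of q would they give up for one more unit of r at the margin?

MRS = 13.5

For CES with ρ = 2, MRS = (3/2)·(q/r)^(-1).
At (9, 1): MRS = 13.5.
That is, one extra unit of r is worth 13.5 units of q at the margin.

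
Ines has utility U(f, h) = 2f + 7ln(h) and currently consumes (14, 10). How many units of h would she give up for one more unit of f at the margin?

MRS = 20/7

MU_f = 2, MU_h = 7/h.
MRS = 2 ÷ (7/h).
At (14, 10): MRS = 20/7.
The indifference curve has slope −20/7 at this bundle.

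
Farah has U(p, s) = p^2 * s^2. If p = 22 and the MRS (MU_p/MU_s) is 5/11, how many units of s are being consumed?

s = 10

MU_p = 2·p·s^2 and MU_s = 2·p^2·s.
MRS = MU_p/MU_s = s/p.
Substitute p = 22: MRS = s/22. Setting s/22 = 5/11 gives s = (5/11)·22 = 10.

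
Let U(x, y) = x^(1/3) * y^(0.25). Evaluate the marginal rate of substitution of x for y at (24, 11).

MRS = 11/18

MU_x = 1/3·x^(-2/3)·y^(0.25) and MU_y = 0.25·x^(1/3)·y^(-0.75).
MRS = MU_x/MU_y = (4/3)·y/x.
At (24, 11): MRS = 11/18.
That is, one extra unit of x is worth 11/18 units of y at the margin.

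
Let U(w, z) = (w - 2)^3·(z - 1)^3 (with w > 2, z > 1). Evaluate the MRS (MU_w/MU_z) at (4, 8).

MRS = 3.5

MU_w = 3·(w−2)^2·(z−1)^3, MU_z = 3·(w−2)^3·(z−1)^2.
MRS = (z−1)/(w−2).
At (4, 8): MRS = 3.5.
The indifference curve has slope −3.5 at this bundle.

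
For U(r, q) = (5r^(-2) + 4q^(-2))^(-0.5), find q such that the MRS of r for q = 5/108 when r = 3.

For CES with ρ = -2, MRS = (5/4)·(q/r)^3.
Setting (5/4)·(q/3)^3 = 5/108 gives (q/3)^3 = 1/27, so q/3 = 1/3 and q = 1.

q = 1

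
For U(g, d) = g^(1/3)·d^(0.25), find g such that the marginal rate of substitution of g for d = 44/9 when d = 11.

MU_g = 1/3·g^(-2/3)·d^(0.25) and MU_d = 0.25·g^(1/3)·d^(-0.75).
MRS = MU_g/MU_d = (4/3)·d/g.
Substitute d = 11: MRS = (44/3)/g. Setting (44/3)/g = 44/9 gives g = (44/3)/(44/9) = 3.

g = 3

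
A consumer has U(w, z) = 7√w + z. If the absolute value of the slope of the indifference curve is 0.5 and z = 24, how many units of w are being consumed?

w = 49

MU_w = 7/(2√w), MU_z = 1.
MRS = 7/(2√w) ÷ 1.
MRS depends only on w: 3.5/√w = 0.5 ⇒ √w = 3.5/0.5 = 7 ⇒ w = 49.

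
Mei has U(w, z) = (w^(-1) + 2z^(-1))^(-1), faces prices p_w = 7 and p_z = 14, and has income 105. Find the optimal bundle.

w* = 5, z* = 5

For CES with ρ = -1, MRS = (1/2)·(z/w)^2.
Tangency: set MRS = p_w/p_z = 7/14 = 0.5.
So (z/w)^2 = 1; taking the square root, z/w = 1, i.e. z = w.
Substitute into the budget 7·w + 14·z = 105: 21·w = 105, so w* = 5 and z* = 5.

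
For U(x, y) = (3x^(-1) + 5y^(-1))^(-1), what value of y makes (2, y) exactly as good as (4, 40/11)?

U depends on (x, y) only through S = 3x^(-1) + 5y^(-1), so equal utility means equal S. At (4, 40/11): S = 2.125.
With x = 2: 3·2^(-1) = 1.5, so 5y^(-1) = 2.125 − 1.5 = 0.625, i.e. y^(-1) = 0.125.
Hence y = 1/0.125 = 8.
Check: U(2, 8) = 0.4706.

y = 8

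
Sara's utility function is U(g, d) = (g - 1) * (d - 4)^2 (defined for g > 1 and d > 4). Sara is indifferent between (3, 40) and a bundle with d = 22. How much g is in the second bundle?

U(3, 40) = 2592.
Set U(g, 22) = 2592 and solve.
With d = 22: (22 − 4)^2 = 324, so (g − 1) = 2592/324 = 8.
So g = 1 + 8 = 9.
Check: U(9, 22) = 2592.

g = 9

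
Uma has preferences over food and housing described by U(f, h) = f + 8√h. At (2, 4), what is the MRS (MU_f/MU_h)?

MU_f = 1, MU_h = 8/(2√h).
MRS = 1 ÷ (8/(2√h)).
At (2, 4): MRS = 0.5.
The indifference curve has slope −0.5 at this bundle.

MRS = 0.5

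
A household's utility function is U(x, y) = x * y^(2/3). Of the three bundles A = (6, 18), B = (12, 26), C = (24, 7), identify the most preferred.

Bundle B

Evaluate utility at each bundle:
U(A) = 41.210.
U(B) = 105.317.
U(C) = 87.823.
Highest utility is B, so B ≻ C ≻ A.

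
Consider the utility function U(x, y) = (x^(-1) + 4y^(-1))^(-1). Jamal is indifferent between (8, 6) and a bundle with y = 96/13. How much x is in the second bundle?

U depends on (x, y) only through S = x^(-1) + 4y^(-1), so equal utility means equal S. At (8, 6): S = 19/24.
With y = 96/13: 4·(96/13)^(-1) = 13/24, so x^(-1) = 19/24 − 13/24 = 0.25.
Hence x = 1/0.25 = 4.
Check: U(4, 96/13) = 1.2632.

x = 4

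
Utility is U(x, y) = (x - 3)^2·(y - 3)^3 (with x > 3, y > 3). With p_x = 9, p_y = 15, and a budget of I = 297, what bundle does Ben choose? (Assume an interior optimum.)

MU_x = 2·(x−3)·(y−3)^3, MU_y = 3·(x−3)^2·(y−3)^2.
MRS = (2/3)·(y−3)/(x−3).
Tangency: set MRS = p_x/p_y = 9/15 = 0.6.
So (2/3)·(y − 3)/(x − 3) = 0.6, i.e. (y − 3) = 0.9·(x − 3).
Rewrite the budget in excess-of-subsistence terms: 9·(x − 3) + 15·(y − 3) = 297 − 9·3 − 15·3 = 225.
Substituting, 22.5·(x − 3) = 225, so x − 3 = 10 and x* = 13.
Then y − 3 = 0.9·10 = 9, so y* = 12.

x* = 13, y* = 12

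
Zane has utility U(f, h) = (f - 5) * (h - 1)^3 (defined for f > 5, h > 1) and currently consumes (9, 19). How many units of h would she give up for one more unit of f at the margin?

MU_f = (h−1)^3, MU_h = 3·(f−5)·(h−1)^2.
MRS = (1/3)·(h−1)/(f−5).
At (9, 19): MRS = 1.5.
The indifference curve has slope −1.5 at this bundle.

MRS = 1.5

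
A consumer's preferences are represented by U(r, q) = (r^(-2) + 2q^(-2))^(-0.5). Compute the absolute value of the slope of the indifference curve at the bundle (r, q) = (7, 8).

MRS = 256/343

For CES with ρ = -2, MRS = (1/2)·(q/r)^3.
At (7, 8): MRS = 256/343.
The indifference curve has slope −256/343 at this bundle.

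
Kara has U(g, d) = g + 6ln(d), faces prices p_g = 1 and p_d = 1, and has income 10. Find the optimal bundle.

g* = 4, d* = 6

MU_g = 1, MU_d = 6/d.
MRS = 1 ÷ (6/d).
Tangency: set MRS = p_g/p_d = 1/1 = 1.
MRS depends only on d: (1/6)·d = 1 ⇒ d* = 1/(1/6) = 6.
From the budget, 1·g = 10 − 1·6 = 4, so g* = 4.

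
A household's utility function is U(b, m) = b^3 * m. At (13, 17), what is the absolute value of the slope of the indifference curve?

MU_b = 3·b^2·m and MU_m = b^3.
MRS = MU_b/MU_m = (3/1)·m/b.
At (13, 17): MRS = 51/13.
The indifference curve has slope −51/13 at this bundle.

MRS = 51/13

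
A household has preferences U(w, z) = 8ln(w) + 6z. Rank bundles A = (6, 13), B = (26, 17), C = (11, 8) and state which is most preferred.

Evaluate utility at each bundle:
U(A) = 92.334.
U(B) = 128.065.
U(C) = 67.183.
Highest utility is B, so B ≻ A ≻ C.

Bundle B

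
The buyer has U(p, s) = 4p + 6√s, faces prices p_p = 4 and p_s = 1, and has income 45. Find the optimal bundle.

MU_p = 4, MU_s = 6/(2√s).
MRS = 4 ÷ (6/(2√s)).
Tangency: set MRS = p_p/p_s = 4/1 = 4.
MRS depends only on s: (4/3)·√s = 4 ⇒ √s = 4/(4/3) = 3 ⇒ s* = 9.
From the budget, 4·p = 45 − 1·9 = 36, so p* = 9.

p* = 9, s* = 9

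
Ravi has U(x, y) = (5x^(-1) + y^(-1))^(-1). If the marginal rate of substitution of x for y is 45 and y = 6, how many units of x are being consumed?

x = 2

For CES with ρ = -1, MRS = (5/1)·(y/x)^2.
Setting (5/1)·(6/x)^2 = 45 gives (6/x)^2 = 9, so 6/x = 3 and x = 2.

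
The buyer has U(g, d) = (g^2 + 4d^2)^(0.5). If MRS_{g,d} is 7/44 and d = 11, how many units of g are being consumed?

g = 7

For CES with ρ = 2, MRS = (1/4)·(d/g)^(-1).
Setting (1/4)·(11/g)^(-1) = 7/44 gives (11/g)^(-1) = 7/11, so 11/g = 11/7 and g = 7.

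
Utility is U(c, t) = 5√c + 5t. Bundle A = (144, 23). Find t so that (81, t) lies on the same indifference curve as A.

U(144, 23) = 175.
Set U(81, t) = 175 and solve.
With c = 81: √81 = 9, so 5t = 175 − 5·9 = 130 and t = 26.
Check: U(81, 26) = 175.

t = 26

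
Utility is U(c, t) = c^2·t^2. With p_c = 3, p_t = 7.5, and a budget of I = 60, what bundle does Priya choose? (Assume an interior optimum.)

c* = 10, t* = 4

MU_c = 2·c·t^2 and MU_t = 2·c^2·t.
MRS = MU_c/MU_t = t/c.
Tangency: set MRS = p_c/p_t = 3/7.5 = 0.4.
So t/c = 0.4, i.e. t = 0.4·c.
Substitute into the budget 3·c + 7.5·t = 60: 6·c = 60, so c* = 10.
Then t* = 0.4·10 = 4.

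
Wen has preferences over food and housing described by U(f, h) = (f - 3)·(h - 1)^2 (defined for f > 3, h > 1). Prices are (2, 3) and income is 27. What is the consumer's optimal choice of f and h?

f* = 6, h* = 5

MU_f = (h−1)^2, MU_h = 2·(f−3)·(h−1).
MRS = (1/2)·(h−1)/(f−3).
Tangency: set MRS = p_f/p_h = 2/3.
So (1/2)·(h − 1)/(f − 3) = 2/3, i.e. (h − 1) = (4/3)·(f − 3).
Rewrite the budget in excess-of-subsistence terms: 2·(f − 3) + 3·(h − 1) = 27 − 2·3 − 3·1 = 18.
Substituting, 6·(f − 3) = 18, so f − 3 = 3 and f* = 6.
Then h − 1 = (4/3)·3 = 4, so h* = 5.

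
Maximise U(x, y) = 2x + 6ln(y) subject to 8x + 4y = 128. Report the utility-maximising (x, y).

x* = 13, y* = 6

MU_x = 2, MU_y = 6/y.
MRS = 2 ÷ (6/y).
Tangency: set MRS = p_x/p_y = 8/4 = 2.
MRS depends only on y: (1/3)·y = 2 ⇒ y* = 2/(1/3) = 6.
From the budget, 8·x = 128 − 4·6 = 104, so x* = 13.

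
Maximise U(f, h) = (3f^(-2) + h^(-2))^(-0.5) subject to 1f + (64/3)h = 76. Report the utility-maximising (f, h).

f* = 12, h* = 3

For CES with ρ = -2, MRS = (3/1)·(h/f)^3.
Tangency: set MRS = p_f/p_h = 1/(64/3) = 3/64.
So (h/f)^3 = 1/64; taking the cube root, h/f = 0.25, i.e. h = 0.25·f.
Substitute into the budget 1·f + (64/3)·h = 76: (19/3)·f = 76, so f* = 12 and h* = 0.25·12 = 3.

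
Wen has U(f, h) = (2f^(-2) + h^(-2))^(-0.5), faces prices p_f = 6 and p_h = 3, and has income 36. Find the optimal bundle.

f* = 4, h* = 4

For CES with ρ = -2, MRS = (2/1)·(h/f)^3.
Tangency: set MRS = p_f/p_h = 6/3 = 2.
So (h/f)^3 = 1; taking the cube root, h/f = 1, i.e. h = f.
Substitute into the budget 6·f + 3·h = 36: 9·f = 36, so f* = 4 and h* = 4.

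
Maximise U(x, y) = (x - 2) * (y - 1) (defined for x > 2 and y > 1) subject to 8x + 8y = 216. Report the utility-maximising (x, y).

x* = 14, y* = 13

MU_x = (y−1), MU_y = (x−2).
MRS = (y−1)/(x−2).
Tangency: set MRS = p_x/p_y = 8/8 = 1.
So (y − 1)/(x − 2) = 1, i.e. (y − 1) = (x − 2).
Rewrite the budget in excess-of-subsistence terms: 8·(x − 2) + 8·(y − 1) = 216 − 8·2 − 8·1 = 192.
Substituting, 16·(x − 2) = 192, so x − 2 = 12 and x* = 14.
Then y − 1 = 12, so y* = 13.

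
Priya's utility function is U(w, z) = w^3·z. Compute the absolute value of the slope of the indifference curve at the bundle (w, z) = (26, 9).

MRS = 27/26

MU_w = 3·w^2·z and MU_z = w^3.
MRS = MU_w/MU_z = (3/1)·z/w.
At (26, 9): MRS = 27/26.
That is, one extra unit of w is worth 27/26 units of z at the margin.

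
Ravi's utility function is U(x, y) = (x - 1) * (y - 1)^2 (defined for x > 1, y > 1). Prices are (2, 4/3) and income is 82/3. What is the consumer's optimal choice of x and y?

x* = 5, y* = 13

MU_x = (y−1)^2, MU_y = 2·(x−1)·(y−1).
MRS = (1/2)·(y−1)/(x−1).
Tangency: set MRS = p_x/p_y = 2/(4/3) = 1.5.
So (1/2)·(y − 1)/(x − 1) = 1.5, i.e. (y − 1) = 3·(x − 1).
Rewrite the budget in excess-of-subsistence terms: 2·(x − 1) + (4/3)·(y − 1) = 82/3 − 2·1 − (4/3)·1 = 24.
Substituting, 6·(x − 1) = 24, so x − 1 = 4 and x* = 5.
Then y − 1 = 3·4 = 12, so y* = 13.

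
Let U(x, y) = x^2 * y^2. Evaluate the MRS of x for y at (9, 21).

MRS = 7/3

MU_x = 2·x·y^2 and MU_y = 2·x^2·y.
MRS = MU_x/MU_y = y/x.
At (9, 21): MRS = 7/3.
The indifference curve has slope −7/3 at this bundle.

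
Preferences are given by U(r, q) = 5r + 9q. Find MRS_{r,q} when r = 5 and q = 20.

MRS = 5/9

MU_r = 5, MU_q = 9, so MRS = 5/9 at every bundle.
At (5, 20): MRS = 5/9.
The indifference curve has slope −5/9 at this bundle.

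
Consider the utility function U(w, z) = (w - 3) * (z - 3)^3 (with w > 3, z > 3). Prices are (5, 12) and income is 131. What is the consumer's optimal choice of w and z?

MU_w = (z−3)^3, MU_z = 3·(w−3)·(z−3)^2.
MRS = (1/3)·(z−3)/(w−3).
Tangency: set MRS = p_w/p_z = 5/12.
So (1/3)·(z − 3)/(w − 3) = 5/12, i.e. (z − 3) = 1.25·(w − 3).
Rewrite the budget in excess-of-subsistence terms: 5·(w − 3) + 12·(z − 3) = 131 − 5·3 − 12·3 = 80.
Substituting, 20·(w − 3) = 80, so w − 3 = 4 and w* = 7.
Then z − 3 = 1.25·4 = 5, so z* = 8.

w* = 7, z* = 8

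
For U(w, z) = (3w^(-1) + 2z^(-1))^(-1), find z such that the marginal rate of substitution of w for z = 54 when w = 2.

For CES with ρ = -1, MRS = (3/2)·(z/w)^2.
Setting (3/2)·(z/2)^2 = 54 gives (z/2)^2 = 36, so z/2 = 6 and z = 12.

z = 12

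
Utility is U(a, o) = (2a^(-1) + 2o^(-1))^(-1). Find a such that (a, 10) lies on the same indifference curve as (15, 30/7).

U depends on (a, o) only through S = 2a^(-1) + 2o^(-1), so equal utility means equal S. At (15, 30/7): S = 0.6.
With o = 10: 2·10^(-1) = 0.2, so 2a^(-1) = 0.6 − 0.2 = 0.4, i.e. a^(-1) = 0.2.
Hence a = 1/0.2 = 5.
Check: U(5, 10) = 1.6667.

a = 5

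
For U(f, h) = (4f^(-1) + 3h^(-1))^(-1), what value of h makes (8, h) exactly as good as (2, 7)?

h = 14/9

U depends on (f, h) only through S = 4f^(-1) + 3h^(-1), so equal utility means equal S. At (2, 7): S = 17/7.
With f = 8: 4·8^(-1) = 0.5, so 3h^(-1) = 17/7 − 0.5 = 27/14, i.e. h^(-1) = 9/14.
Hence h = 1/(9/14) = 14/9.
Check: U(8, 14/9) = 0.4118.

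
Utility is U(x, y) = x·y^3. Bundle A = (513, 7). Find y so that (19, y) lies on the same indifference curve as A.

U(513, 7) = 175959.
Set U(19, y) = 175959 and solve.
With x = 19: y^3 = 175959/19 = 9261; taking the cube root, y = 21.
Check: U(19, 21) = 175959.

y = 21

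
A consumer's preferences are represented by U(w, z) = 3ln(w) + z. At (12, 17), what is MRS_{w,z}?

MU_w = 3/w, MU_z = 1.
MRS = 3/w ÷ 1.
At (12, 17): MRS = 0.25.
The indifference curve has slope −0.25 at this bundle.

MRS = 0.25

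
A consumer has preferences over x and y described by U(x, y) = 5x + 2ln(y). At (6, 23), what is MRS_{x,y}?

MU_x = 5, MU_y = 2/y.
MRS = 5 ÷ (2/y).
At (6, 23): MRS = 57.5.
The indifference curve has slope −57.5 at this bundle.

MRS = 57.5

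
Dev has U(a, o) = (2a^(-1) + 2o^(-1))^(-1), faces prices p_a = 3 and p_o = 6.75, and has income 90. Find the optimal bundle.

For CES with ρ = -1, MRS = (o/a)^2.
Tangency: set MRS = p_a/p_o = 3/6.75 = 4/9.
So (o/a)^2 = 4/9; taking the square root, o/a = 2/3, i.e. o = (2/3)·a.
Substitute into the budget 3·a + 6.75·o = 90: 7.5·a = 90, so a* = 12 and o* = (2/3)·12 = 8.

a* = 12, o* = 8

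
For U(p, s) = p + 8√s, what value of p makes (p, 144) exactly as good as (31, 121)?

U(31, 121) = 119.
Set U(p, 144) = 119 and solve.
With s = 144: √144 = 12, so p = 119 − 8·12 = 23.
Check: U(23, 144) = 119.

p = 23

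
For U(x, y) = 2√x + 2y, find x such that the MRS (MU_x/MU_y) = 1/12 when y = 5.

x = 36

MU_x = 2/(2√x), MU_y = 2.
MRS = 2/(2√x) ÷ 2.
MRS depends only on x: 0.5/√x = 1/12 ⇒ √x = 0.5/(1/12) = 6 ⇒ x = 36.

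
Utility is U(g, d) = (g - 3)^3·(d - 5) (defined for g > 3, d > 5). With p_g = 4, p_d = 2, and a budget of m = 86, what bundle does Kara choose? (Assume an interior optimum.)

g* = 15, d* = 13

MU_g = 3·(g−3)^2·(d−5), MU_d = (g−3)^3.
MRS = (3/1)·(d−5)/(g−3).
Tangency: set MRS = p_g/p_d = 4/2 = 2.
So (3/1)·(d − 5)/(g − 3) = 2, i.e. (d − 5) = (2/3)·(g − 3).
Rewrite the budget in excess-of-subsistence terms: 4·(g − 3) + 2·(d − 5) = 86 − 4·3 − 2·5 = 64.
Substituting, (16/3)·(g − 3) = 64, so g − 3 = 12 and g* = 15.
Then d − 5 = (2/3)·12 = 8, so d* = 13.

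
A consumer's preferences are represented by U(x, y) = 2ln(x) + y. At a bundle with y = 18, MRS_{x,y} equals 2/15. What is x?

x = 15

MU_x = 2/x, MU_y = 1.
MRS = 2/x ÷ 1.
MRS depends only on x: 2/x = 2/15 ⇒ x = 2/(2/15) = 15.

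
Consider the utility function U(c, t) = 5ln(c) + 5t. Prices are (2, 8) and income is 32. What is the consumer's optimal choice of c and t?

MU_c = 5/c, MU_t = 5.
MRS = 5/c ÷ 5.
Tangency: set MRS = p_c/p_t = 2/8 = 0.25.
MRS depends only on c: 1/c = 0.25 ⇒ c* = 1/0.25 = 4.
From the budget, 8·t = 32 − 2·4 = 24, so t* = 3.

c* = 4, t* = 3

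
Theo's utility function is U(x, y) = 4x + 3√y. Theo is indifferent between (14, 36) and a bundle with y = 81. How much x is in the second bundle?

x = 11.75

U(14, 36) = 74.
Set U(x, 81) = 74 and solve.
With y = 81: √81 = 9, so 4x = 74 − 3·9 = 47 and x = 11.75.
Check: U(11.75, 81) = 74.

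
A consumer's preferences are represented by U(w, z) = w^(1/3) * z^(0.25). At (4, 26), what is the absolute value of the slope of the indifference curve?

MRS = 26/3

MU_w = 1/3·w^(-2/3)·z^(0.25) and MU_z = 0.25·w^(1/3)·z^(-0.75).
MRS = MU_w/MU_z = (4/3)·z/w.
At (4, 26): MRS = 26/3.
So at (4, 26) the consumer would give up 26/3 units of z for one more unit of w.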